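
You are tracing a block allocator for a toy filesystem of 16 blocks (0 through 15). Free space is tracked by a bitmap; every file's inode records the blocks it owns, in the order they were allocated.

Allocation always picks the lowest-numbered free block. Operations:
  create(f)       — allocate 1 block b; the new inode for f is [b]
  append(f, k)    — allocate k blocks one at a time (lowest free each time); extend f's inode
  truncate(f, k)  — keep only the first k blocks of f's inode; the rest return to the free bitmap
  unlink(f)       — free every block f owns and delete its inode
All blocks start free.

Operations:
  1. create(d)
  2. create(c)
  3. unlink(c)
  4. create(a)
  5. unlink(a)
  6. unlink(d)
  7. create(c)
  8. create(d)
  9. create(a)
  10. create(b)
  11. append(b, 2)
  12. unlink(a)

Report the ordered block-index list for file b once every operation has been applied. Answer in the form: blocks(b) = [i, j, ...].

create(d): bitmap=F............... | d=[0]
create(c): bitmap=FF.............. | c=[1] d=[0]
unlink(c): bitmap=F............... | d=[0]
create(a): bitmap=FF.............. | a=[1] d=[0]
unlink(a): bitmap=F............... | d=[0]
unlink(d): bitmap=................ | 
create(c): bitmap=F............... | c=[0]
create(d): bitmap=FF.............. | c=[0] d=[1]
create(a): bitmap=FFF............. | a=[2] c=[0] d=[1]
create(b): bitmap=FFFF............ | a=[2] b=[3] c=[0] d=[1]
append(b, 2): bitmap=FFFFFF.......... | a=[2] b=[3, 4, 5] c=[0] d=[1]
unlink(a): bitmap=FF.FFF.......... | b=[3, 4, 5] c=[0] d=[1]

blocks(b) = [3, 4, 5]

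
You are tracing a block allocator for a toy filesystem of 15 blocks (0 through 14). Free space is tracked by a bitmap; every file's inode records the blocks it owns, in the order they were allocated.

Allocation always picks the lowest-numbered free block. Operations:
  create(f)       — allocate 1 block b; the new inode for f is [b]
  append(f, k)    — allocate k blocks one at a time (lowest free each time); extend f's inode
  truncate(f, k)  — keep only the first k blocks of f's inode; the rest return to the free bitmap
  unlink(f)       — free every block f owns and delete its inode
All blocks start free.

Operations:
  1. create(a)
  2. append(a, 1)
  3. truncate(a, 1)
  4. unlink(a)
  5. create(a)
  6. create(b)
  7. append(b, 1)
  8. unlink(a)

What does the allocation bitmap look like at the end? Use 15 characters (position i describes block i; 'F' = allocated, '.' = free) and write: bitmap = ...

after create(a) → a:[0]  free=[F..............]
after append(a, 1) → a:[0, 1]  free=[FF.............]
after truncate(a, 1) → a:[0]  free=[F..............]
after unlink(a) →   free=[...............]
after create(a) → a:[0]  free=[F..............]
after create(b) → a:[0], b:[1]  free=[FF.............]
after append(b, 1) → a:[0], b:[1, 2]  free=[FFF............]
after unlink(a) → b:[1, 2]  free=[.FF............]

bitmap = .FF............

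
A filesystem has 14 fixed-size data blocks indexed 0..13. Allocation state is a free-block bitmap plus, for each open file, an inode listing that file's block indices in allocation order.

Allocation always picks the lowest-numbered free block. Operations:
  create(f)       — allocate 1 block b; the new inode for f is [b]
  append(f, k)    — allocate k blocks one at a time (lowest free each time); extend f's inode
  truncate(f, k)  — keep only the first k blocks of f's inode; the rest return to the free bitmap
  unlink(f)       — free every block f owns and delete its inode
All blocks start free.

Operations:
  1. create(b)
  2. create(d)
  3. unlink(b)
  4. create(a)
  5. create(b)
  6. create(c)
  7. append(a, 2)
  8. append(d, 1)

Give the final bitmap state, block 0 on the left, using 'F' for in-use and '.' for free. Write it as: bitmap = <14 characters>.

[1] create(b) — b=0 (map F.............)
[2] create(d) — b=0 d=1 (map FF............)
[3] unlink(b) — d=1 (map .F............)
[4] create(a) — a=0 d=1 (map FF............)
[5] create(b) — a=0 b=2 d=1 (map FFF...........)
[6] create(c) — a=0 b=2 c=3 d=1 (map FFFF..........)
[7] append(a, 2) — a=0,4,5 b=2 c=3 d=1 (map FFFFFF........)
[8] append(d, 1) — a=0,4,5 b=2 c=3 d=1,6 (map FFFFFFF.......)

bitmap = FFFFFFF.......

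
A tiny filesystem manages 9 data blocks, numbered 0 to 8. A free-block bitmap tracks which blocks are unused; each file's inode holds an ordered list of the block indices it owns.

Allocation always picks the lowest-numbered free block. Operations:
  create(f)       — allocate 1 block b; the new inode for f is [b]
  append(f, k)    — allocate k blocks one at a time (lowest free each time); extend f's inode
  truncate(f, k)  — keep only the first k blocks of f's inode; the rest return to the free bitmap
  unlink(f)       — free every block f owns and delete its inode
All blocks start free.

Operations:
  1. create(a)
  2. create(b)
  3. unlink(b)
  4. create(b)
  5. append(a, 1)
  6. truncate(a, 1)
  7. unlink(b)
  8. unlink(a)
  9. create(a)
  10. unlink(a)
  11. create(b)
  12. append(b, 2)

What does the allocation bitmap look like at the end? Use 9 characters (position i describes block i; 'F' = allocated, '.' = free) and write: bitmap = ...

after create(a) → a:[0]  free=[F........]
after create(b) → a:[0], b:[1]  free=[FF.......]
after unlink(b) → a:[0]  free=[F........]
after create(b) → a:[0], b:[1]  free=[FF.......]
after append(a, 1) → a:[0, 2], b:[1]  free=[FFF......]
after truncate(a, 1) → a:[0], b:[1]  free=[FF.......]
after unlink(b) → a:[0]  free=[F........]
after unlink(a) →   free=[.........]
after create(a) → a:[0]  free=[F........]
after unlink(a) →   free=[.........]
after create(b) → b:[0]  free=[F........]
after append(b, 2) → b:[0, 1, 2]  free=[FFF......]

bitmap = FFF......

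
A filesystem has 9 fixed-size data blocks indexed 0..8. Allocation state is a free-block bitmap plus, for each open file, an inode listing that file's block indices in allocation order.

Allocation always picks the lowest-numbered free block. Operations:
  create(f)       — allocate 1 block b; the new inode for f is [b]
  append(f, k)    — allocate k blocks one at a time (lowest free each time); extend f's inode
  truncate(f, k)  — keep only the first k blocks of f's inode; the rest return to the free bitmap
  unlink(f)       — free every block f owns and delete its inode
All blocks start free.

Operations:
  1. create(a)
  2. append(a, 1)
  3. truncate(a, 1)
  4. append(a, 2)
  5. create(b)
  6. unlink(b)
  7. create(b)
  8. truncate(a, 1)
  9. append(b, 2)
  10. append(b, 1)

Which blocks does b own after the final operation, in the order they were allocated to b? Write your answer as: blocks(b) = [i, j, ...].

blocks(b) = [3, 1, 2, 4]

after create(a) → a:[0]  free=[F........]
after append(a, 1) → a:[0, 1]  free=[FF.......]
after truncate(a, 1) → a:[0]  free=[F........]
after append(a, 2) → a:[0, 1, 2]  free=[FFF......]
after create(b) → a:[0, 1, 2], b:[3]  free=[FFFF.....]
after unlink(b) → a:[0, 1, 2]  free=[FFF......]
after create(b) → a:[0, 1, 2], b:[3]  free=[FFFF.....]
after truncate(a, 1) → a:[0], b:[3]  free=[F..F.....]
after append(b, 2) → a:[0], b:[3, 1, 2]  free=[FFFF.....]
after append(b, 1) → a:[0], b:[3, 1, 2, 4]  free=[FFFFF....]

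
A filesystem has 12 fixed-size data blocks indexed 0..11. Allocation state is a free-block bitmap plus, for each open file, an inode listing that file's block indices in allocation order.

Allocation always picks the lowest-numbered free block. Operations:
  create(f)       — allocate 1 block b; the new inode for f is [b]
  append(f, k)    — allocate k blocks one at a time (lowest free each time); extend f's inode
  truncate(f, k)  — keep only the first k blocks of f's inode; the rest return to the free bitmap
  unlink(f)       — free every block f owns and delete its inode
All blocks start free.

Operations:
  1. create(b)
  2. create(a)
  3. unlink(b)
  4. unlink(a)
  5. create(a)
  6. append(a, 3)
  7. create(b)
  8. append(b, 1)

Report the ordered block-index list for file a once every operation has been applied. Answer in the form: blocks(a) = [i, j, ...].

blocks(a) = [0, 1, 2, 3]

after create(b) → b:[0]  free=[F...........]
after create(a) → a:[1], b:[0]  free=[FF..........]
after unlink(b) → a:[1]  free=[.F..........]
after unlink(a) →   free=[............]
after create(a) → a:[0]  free=[F...........]
after append(a, 3) → a:[0, 1, 2, 3]  free=[FFFF........]
after create(b) → a:[0, 1, 2, 3], b:[4]  free=[FFFFF.......]
after append(b, 1) → a:[0, 1, 2, 3], b:[4, 5]  free=[FFFFFF......]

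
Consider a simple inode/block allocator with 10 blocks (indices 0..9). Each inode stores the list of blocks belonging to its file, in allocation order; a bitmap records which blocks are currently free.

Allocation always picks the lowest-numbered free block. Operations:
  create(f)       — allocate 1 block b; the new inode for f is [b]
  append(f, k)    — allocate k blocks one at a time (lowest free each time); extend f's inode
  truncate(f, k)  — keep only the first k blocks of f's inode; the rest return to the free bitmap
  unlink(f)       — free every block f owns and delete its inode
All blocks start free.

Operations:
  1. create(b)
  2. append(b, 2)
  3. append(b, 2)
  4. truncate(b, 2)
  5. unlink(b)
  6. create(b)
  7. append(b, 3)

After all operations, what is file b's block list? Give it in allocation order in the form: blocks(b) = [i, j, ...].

blocks(b) = [0, 1, 2, 3]

[1] create(b) — b=0 (map F.........)
[2] append(b, 2) — b=0,1,2 (map FFF.......)
[3] append(b, 2) — b=0,1,2,3,4 (map FFFFF.....)
[4] truncate(b, 2) — b=0,1 (map FF........)
[5] unlink(b) —  (map ..........)
[6] create(b) — b=0 (map F.........)
[7] append(b, 3) — b=0,1,2,3 (map FFFF......)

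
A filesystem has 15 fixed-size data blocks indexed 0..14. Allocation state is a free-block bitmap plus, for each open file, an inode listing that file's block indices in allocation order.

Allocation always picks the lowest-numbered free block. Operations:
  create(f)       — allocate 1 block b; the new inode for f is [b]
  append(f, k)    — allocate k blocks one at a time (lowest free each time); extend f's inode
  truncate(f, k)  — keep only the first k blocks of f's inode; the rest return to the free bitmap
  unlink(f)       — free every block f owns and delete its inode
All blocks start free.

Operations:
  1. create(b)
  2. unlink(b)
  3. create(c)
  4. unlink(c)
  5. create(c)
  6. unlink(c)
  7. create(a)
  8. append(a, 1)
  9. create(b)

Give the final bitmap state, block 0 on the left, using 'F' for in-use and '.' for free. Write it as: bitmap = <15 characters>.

bitmap = FFF............

after create(b) → b:[0]  free=[F..............]
after unlink(b) →   free=[...............]
after create(c) → c:[0]  free=[F..............]
after unlink(c) →   free=[...............]
after create(c) → c:[0]  free=[F..............]
after unlink(c) →   free=[...............]
after create(a) → a:[0]  free=[F..............]
after append(a, 1) → a:[0, 1]  free=[FF.............]
after create(b) → a:[0, 1], b:[2]  free=[FFF............]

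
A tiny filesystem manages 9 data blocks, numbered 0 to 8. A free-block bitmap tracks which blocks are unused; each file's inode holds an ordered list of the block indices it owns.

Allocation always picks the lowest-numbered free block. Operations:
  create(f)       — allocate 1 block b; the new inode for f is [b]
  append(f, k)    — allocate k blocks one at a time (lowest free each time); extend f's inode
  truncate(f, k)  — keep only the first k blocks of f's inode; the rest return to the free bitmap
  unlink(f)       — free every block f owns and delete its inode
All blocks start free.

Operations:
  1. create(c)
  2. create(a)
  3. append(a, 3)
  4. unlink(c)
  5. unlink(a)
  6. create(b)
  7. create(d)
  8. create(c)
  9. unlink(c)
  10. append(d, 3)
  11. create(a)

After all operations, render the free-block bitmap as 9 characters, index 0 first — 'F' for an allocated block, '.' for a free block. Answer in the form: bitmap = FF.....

[1] create(c) — c=0 (map F........)
[2] create(a) — a=1 c=0 (map FF.......)
[3] append(a, 3) — a=1,2,3,4 c=0 (map FFFFF....)
[4] unlink(c) — a=1,2,3,4 (map .FFFF....)
[5] unlink(a) —  (map .........)
[6] create(b) — b=0 (map F........)
[7] create(d) — b=0 d=1 (map FF.......)
[8] create(c) — b=0 c=2 d=1 (map FFF......)
[9] unlink(c) — b=0 d=1 (map FF.......)
[10] append(d, 3) — b=0 d=1,2,3,4 (map FFFFF....)
[11] create(a) — a=5 b=0 d=1,2,3,4 (map FFFFFF...)

bitmap = FFFFFF...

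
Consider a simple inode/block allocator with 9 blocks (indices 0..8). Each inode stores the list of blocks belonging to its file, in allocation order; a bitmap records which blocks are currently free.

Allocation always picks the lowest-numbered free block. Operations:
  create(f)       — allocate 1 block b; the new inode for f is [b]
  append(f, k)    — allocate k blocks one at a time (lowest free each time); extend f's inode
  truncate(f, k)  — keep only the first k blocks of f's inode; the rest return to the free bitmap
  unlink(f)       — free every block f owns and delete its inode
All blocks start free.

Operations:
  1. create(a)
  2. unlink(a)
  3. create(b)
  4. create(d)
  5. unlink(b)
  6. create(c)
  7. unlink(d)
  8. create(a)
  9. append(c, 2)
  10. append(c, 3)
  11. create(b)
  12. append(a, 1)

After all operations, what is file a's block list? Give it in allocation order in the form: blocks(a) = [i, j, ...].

blocks(a) = [1, 8]

create(a): bitmap=F........ | a=[0]
unlink(a): bitmap=......... | 
create(b): bitmap=F........ | b=[0]
create(d): bitmap=FF....... | b=[0] d=[1]
unlink(b): bitmap=.F....... | d=[1]
create(c): bitmap=FF....... | c=[0] d=[1]
unlink(d): bitmap=F........ | c=[0]
create(a): bitmap=FF....... | a=[1] c=[0]
append(c, 2): bitmap=FFFF..... | a=[1] c=[0, 2, 3]
append(c, 3): bitmap=FFFFFFF.. | a=[1] c=[0, 2, 3, 4, 5, 6]
create(b): bitmap=FFFFFFFF. | a=[1] b=[7] c=[0, 2, 3, 4, 5, 6]
append(a, 1): bitmap=FFFFFFFFF | a=[1, 8] b=[7] c=[0, 2, 3, 4, 5, 6]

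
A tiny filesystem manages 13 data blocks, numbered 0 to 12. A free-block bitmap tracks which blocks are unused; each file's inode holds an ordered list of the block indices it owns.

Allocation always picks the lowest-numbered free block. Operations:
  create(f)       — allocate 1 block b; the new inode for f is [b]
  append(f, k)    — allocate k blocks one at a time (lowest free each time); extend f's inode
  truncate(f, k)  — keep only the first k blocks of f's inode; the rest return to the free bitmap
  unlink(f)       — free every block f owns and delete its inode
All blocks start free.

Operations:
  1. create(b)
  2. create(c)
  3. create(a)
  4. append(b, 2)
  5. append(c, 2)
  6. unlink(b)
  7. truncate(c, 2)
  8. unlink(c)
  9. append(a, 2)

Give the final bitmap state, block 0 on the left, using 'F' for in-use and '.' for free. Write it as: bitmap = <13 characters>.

create(b): bitmap=F............ | b=[0]
create(c): bitmap=FF........... | b=[0] c=[1]
create(a): bitmap=FFF.......... | a=[2] b=[0] c=[1]
append(b, 2): bitmap=FFFFF........ | a=[2] b=[0, 3, 4] c=[1]
append(c, 2): bitmap=FFFFFFF...... | a=[2] b=[0, 3, 4] c=[1, 5, 6]
unlink(b): bitmap=.FF..FF...... | a=[2] c=[1, 5, 6]
truncate(c, 2): bitmap=.FF..F....... | a=[2] c=[1, 5]
unlink(c): bitmap=..F.......... | a=[2]
append(a, 2): bitmap=FFF.......... | a=[2, 0, 1]

bitmap = FFF..........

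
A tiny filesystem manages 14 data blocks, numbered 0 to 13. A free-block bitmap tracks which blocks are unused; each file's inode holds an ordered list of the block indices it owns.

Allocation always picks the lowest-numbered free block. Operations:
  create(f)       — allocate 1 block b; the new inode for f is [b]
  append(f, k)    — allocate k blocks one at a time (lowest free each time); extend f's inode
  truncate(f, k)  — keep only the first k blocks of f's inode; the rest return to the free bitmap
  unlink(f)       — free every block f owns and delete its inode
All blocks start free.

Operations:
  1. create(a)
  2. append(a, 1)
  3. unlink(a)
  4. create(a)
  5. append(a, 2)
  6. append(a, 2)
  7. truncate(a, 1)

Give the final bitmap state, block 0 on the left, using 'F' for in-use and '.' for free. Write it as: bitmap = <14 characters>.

bitmap = F.............

[1] create(a) — a=0 (map F.............)
[2] append(a, 1) — a=0,1 (map FF............)
[3] unlink(a) —  (map ..............)
[4] create(a) — a=0 (map F.............)
[5] append(a, 2) — a=0,1,2 (map FFF...........)
[6] append(a, 2) — a=0,1,2,3,4 (map FFFFF.........)
[7] truncate(a, 1) — a=0 (map F.............)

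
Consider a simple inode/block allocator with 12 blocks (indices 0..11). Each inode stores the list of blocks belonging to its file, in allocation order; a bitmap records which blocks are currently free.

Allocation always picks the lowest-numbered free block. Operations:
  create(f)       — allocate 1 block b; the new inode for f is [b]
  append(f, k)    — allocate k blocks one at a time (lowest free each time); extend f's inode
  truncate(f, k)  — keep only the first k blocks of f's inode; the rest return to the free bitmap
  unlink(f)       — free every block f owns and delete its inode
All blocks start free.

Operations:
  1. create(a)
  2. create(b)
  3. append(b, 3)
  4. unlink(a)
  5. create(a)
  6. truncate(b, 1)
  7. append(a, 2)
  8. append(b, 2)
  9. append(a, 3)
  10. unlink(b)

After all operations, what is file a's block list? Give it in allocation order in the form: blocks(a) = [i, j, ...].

blocks(a) = [0, 2, 3, 6, 7, 8]

  1. create(a)  ⇒  F...........  {a→[0]}
  2. create(b)  ⇒  FF..........  {a→[0]; b→[1]}
  3. append(b, 3)  ⇒  FFFFF.......  {a→[0]; b→[1, 2, 3, 4]}
  4. unlink(a)  ⇒  .FFFF.......  {b→[1, 2, 3, 4]}
  5. create(a)  ⇒  FFFFF.......  {a→[0]; b→[1, 2, 3, 4]}
  6. truncate(b, 1)  ⇒  FF..........  {a→[0]; b→[1]}
  7. append(a, 2)  ⇒  FFFF........  {a→[0, 2, 3]; b→[1]}
  8. append(b, 2)  ⇒  FFFFFF......  {a→[0, 2, 3]; b→[1, 4, 5]}
  9. append(a, 3)  ⇒  FFFFFFFFF...  {a→[0, 2, 3, 6, 7, 8]; b→[1, 4, 5]}
  10. unlink(b)  ⇒  F.FF..FFF...  {a→[0, 2, 3, 6, 7, 8]}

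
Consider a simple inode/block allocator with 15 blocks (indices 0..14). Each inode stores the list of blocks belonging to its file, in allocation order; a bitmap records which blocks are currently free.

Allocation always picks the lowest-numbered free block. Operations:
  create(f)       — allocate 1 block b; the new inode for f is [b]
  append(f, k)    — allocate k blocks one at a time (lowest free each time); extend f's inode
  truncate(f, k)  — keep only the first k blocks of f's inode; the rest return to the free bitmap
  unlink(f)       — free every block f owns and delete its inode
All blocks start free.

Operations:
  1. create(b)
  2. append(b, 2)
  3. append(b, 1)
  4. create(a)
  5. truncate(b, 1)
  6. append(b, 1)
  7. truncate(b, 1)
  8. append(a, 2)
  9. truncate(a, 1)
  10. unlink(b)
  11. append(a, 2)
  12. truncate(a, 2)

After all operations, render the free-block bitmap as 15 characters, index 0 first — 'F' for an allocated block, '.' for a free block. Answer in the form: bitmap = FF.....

bitmap = F...F..........

[1] create(b) — b=0 (map F..............)
[2] append(b, 2) — b=0,1,2 (map FFF............)
[3] append(b, 1) — b=0,1,2,3 (map FFFF...........)
[4] create(a) — a=4 b=0,1,2,3 (map FFFFF..........)
[5] truncate(b, 1) — a=4 b=0 (map F...F..........)
[6] append(b, 1) — a=4 b=0,1 (map FF..F..........)
[7] truncate(b, 1) — a=4 b=0 (map F...F..........)
[8] append(a, 2) — a=4,1,2 b=0 (map FFF.F..........)
[9] truncate(a, 1) — a=4 b=0 (map F...F..........)
[10] unlink(b) — a=4 (map ....F..........)
[11] append(a, 2) — a=4,0,1 (map FF..F..........)
[12] truncate(a, 2) — a=4,0 (map F...F..........)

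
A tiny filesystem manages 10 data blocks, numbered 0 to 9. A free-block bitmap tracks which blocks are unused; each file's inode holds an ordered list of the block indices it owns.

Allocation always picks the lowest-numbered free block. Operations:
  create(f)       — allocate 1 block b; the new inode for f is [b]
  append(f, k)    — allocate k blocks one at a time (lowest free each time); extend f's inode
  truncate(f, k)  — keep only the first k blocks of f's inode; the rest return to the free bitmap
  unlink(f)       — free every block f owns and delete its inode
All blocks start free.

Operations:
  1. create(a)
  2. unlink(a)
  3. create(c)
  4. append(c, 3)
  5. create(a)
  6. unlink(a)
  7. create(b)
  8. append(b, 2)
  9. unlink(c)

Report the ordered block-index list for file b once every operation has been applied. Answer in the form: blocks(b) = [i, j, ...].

blocks(b) = [4, 5, 6]

[1] create(a) — a=0 (map F.........)
[2] unlink(a) —  (map ..........)
[3] create(c) — c=0 (map F.........)
[4] append(c, 3) — c=0,1,2,3 (map FFFF......)
[5] create(a) — a=4 c=0,1,2,3 (map FFFFF.....)
[6] unlink(a) — c=0,1,2,3 (map FFFF......)
[7] create(b) — b=4 c=0,1,2,3 (map FFFFF.....)
[8] append(b, 2) — b=4,5,6 c=0,1,2,3 (map FFFFFFF...)
[9] unlink(c) — b=4,5,6 (map ....FFF...)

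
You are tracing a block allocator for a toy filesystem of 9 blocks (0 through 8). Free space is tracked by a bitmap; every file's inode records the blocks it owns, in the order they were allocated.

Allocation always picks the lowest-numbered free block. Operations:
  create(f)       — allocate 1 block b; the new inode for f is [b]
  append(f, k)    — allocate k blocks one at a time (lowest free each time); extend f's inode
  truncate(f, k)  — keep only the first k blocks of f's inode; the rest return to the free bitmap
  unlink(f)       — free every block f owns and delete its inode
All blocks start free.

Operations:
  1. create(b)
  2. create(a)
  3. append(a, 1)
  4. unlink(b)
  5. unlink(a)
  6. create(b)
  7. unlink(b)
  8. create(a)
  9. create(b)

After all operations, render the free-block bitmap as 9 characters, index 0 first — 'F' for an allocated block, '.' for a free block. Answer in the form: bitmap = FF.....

bitmap = FF.......

create(b): bitmap=F........ | b=[0]
create(a): bitmap=FF....... | a=[1] b=[0]
append(a, 1): bitmap=FFF...... | a=[1, 2] b=[0]
unlink(b): bitmap=.FF...... | a=[1, 2]
unlink(a): bitmap=......... | 
create(b): bitmap=F........ | b=[0]
unlink(b): bitmap=......... | 
create(a): bitmap=F........ | a=[0]
create(b): bitmap=FF....... | a=[0] b=[1]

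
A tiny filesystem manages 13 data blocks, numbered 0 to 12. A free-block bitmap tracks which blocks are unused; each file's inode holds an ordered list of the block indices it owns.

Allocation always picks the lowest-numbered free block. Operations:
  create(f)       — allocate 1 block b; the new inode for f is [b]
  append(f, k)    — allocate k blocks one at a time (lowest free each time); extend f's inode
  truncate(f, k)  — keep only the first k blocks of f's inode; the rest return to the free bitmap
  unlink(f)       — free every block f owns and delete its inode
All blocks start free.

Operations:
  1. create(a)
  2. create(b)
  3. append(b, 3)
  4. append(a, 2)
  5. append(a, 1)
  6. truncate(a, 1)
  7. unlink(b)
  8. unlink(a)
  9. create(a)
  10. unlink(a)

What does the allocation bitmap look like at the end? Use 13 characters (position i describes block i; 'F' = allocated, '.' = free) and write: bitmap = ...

after create(a) → a:[0]  free=[F............]
after create(b) → a:[0], b:[1]  free=[FF...........]
after append(b, 3) → a:[0], b:[1, 2, 3, 4]  free=[FFFFF........]
after append(a, 2) → a:[0, 5, 6], b:[1, 2, 3, 4]  free=[FFFFFFF......]
after append(a, 1) → a:[0, 5, 6, 7], b:[1, 2, 3, 4]  free=[FFFFFFFF.....]
after truncate(a, 1) → a:[0], b:[1, 2, 3, 4]  free=[FFFFF........]
after unlink(b) → a:[0]  free=[F............]
after unlink(a) →   free=[.............]
after create(a) → a:[0]  free=[F............]
after unlink(a) →   free=[.............]

bitmap = .............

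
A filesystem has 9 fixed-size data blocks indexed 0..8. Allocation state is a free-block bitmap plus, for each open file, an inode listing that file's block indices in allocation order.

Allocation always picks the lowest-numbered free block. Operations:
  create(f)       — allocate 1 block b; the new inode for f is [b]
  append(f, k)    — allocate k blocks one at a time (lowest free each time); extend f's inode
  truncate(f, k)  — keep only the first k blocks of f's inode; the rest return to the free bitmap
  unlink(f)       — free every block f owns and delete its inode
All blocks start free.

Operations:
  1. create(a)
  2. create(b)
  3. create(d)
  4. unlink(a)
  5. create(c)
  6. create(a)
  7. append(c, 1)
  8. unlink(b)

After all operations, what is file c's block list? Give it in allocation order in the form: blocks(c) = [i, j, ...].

blocks(c) = [0, 4]

after create(a) → a:[0]  free=[F........]
after create(b) → a:[0], b:[1]  free=[FF.......]
after create(d) → a:[0], b:[1], d:[2]  free=[FFF......]
after unlink(a) → b:[1], d:[2]  free=[.FF......]
after create(c) → b:[1], c:[0], d:[2]  free=[FFF......]
after create(a) → a:[3], b:[1], c:[0], d:[2]  free=[FFFF.....]
after append(c, 1) → a:[3], b:[1], c:[0, 4], d:[2]  free=[FFFFF....]
after unlink(b) → a:[3], c:[0, 4], d:[2]  free=[F.FFF....]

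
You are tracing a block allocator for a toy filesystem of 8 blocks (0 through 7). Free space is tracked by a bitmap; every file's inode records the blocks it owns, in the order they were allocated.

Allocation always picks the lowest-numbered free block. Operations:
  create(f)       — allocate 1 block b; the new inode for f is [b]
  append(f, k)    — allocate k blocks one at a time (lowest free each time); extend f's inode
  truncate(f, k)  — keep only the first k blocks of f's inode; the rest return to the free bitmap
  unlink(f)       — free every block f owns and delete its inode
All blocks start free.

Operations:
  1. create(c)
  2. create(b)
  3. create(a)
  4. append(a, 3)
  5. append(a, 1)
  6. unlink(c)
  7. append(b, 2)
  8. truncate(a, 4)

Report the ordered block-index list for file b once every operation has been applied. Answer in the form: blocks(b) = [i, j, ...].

[1] create(c) — c=0 (map F.......)
[2] create(b) — b=1 c=0 (map FF......)
[3] create(a) — a=2 b=1 c=0 (map FFF.....)
[4] append(a, 3) — a=2,3,4,5 b=1 c=0 (map FFFFFF..)
[5] append(a, 1) — a=2,3,4,5,6 b=1 c=0 (map FFFFFFF.)
[6] unlink(c) — a=2,3,4,5,6 b=1 (map .FFFFFF.)
[7] append(b, 2) — a=2,3,4,5,6 b=1,0,7 (map FFFFFFFF)
[8] truncate(a, 4) — a=2,3,4,5 b=1,0,7 (map FFFFFF.F)

blocks(b) = [1, 0, 7]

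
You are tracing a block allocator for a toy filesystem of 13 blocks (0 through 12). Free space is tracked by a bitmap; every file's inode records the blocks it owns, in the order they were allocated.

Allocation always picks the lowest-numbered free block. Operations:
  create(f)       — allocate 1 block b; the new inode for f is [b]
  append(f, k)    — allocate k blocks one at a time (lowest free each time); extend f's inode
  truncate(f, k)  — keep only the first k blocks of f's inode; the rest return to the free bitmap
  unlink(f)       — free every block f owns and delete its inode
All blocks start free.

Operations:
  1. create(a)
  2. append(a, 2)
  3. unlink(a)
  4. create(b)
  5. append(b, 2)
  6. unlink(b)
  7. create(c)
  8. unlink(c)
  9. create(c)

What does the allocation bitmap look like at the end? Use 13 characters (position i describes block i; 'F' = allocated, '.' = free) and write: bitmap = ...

  1. create(a)  ⇒  F............  {a→[0]}
  2. append(a, 2)  ⇒  FFF..........  {a→[0, 1, 2]}
  3. unlink(a)  ⇒  .............  {}
  4. create(b)  ⇒  F............  {b→[0]}
  5. append(b, 2)  ⇒  FFF..........  {b→[0, 1, 2]}
  6. unlink(b)  ⇒  .............  {}
  7. create(c)  ⇒  F............  {c→[0]}
  8. unlink(c)  ⇒  .............  {}
  9. create(c)  ⇒  F............  {c→[0]}

bitmap = F............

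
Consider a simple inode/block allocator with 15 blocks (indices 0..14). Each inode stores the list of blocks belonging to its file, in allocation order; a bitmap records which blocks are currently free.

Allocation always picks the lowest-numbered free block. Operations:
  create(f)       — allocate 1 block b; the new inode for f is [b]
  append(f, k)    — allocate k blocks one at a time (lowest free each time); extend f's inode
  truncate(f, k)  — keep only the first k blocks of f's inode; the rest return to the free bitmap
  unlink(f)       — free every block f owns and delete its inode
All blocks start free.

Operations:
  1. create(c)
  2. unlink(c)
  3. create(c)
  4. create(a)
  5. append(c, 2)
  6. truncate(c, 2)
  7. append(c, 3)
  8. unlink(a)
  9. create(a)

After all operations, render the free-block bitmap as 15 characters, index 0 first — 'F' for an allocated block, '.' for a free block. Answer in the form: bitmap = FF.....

after create(c) → c:[0]  free=[F..............]
after unlink(c) →   free=[...............]
after create(c) → c:[0]  free=[F..............]
after create(a) → a:[1], c:[0]  free=[FF.............]
after append(c, 2) → a:[1], c:[0, 2, 3]  free=[FFFF...........]
after truncate(c, 2) → a:[1], c:[0, 2]  free=[FFF............]
after append(c, 3) → a:[1], c:[0, 2, 3, 4, 5]  free=[FFFFFF.........]
after unlink(a) → c:[0, 2, 3, 4, 5]  free=[F.FFFF.........]
after create(a) → a:[1], c:[0, 2, 3, 4, 5]  free=[FFFFFF.........]

bitmap = FFFFFF.........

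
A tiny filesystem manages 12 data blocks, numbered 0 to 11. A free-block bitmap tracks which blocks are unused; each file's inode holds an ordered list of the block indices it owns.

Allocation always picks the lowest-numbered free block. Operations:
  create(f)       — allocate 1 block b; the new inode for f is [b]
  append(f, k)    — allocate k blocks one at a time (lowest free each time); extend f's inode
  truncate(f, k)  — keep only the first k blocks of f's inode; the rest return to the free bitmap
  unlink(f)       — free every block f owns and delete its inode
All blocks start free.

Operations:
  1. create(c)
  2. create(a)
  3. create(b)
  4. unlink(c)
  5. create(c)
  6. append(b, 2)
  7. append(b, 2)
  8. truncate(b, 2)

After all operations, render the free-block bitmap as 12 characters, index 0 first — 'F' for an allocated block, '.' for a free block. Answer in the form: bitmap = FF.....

create(c): bitmap=F........... | c=[0]
create(a): bitmap=FF.......... | a=[1] c=[0]
create(b): bitmap=FFF......... | a=[1] b=[2] c=[0]
unlink(c): bitmap=.FF......... | a=[1] b=[2]
create(c): bitmap=FFF......... | a=[1] b=[2] c=[0]
append(b, 2): bitmap=FFFFF....... | a=[1] b=[2, 3, 4] c=[0]
append(b, 2): bitmap=FFFFFFF..... | a=[1] b=[2, 3, 4, 5, 6] c=[0]
truncate(b, 2): bitmap=FFFF........ | a=[1] b=[2, 3] c=[0]

bitmap = FFFF........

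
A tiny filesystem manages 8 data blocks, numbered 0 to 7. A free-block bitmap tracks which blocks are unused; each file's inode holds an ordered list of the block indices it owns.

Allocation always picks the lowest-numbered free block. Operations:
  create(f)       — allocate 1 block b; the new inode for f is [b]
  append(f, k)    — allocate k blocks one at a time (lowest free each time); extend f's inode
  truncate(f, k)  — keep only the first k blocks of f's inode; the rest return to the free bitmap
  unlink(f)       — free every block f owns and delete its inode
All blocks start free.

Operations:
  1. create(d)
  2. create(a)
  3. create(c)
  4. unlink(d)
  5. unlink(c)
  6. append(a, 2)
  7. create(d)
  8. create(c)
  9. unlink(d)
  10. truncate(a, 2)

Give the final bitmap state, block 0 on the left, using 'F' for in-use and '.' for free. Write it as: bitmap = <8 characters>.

bitmap = FF..F...

[1] create(d) — d=0 (map F.......)
[2] create(a) — a=1 d=0 (map FF......)
[3] create(c) — a=1 c=2 d=0 (map FFF.....)
[4] unlink(d) — a=1 c=2 (map .FF.....)
[5] unlink(c) — a=1 (map .F......)
[6] append(a, 2) — a=1,0,2 (map FFF.....)
[7] create(d) — a=1,0,2 d=3 (map FFFF....)
[8] create(c) — a=1,0,2 c=4 d=3 (map FFFFF...)
[9] unlink(d) — a=1,0,2 c=4 (map FFF.F...)
[10] truncate(a, 2) — a=1,0 c=4 (map FF..F...)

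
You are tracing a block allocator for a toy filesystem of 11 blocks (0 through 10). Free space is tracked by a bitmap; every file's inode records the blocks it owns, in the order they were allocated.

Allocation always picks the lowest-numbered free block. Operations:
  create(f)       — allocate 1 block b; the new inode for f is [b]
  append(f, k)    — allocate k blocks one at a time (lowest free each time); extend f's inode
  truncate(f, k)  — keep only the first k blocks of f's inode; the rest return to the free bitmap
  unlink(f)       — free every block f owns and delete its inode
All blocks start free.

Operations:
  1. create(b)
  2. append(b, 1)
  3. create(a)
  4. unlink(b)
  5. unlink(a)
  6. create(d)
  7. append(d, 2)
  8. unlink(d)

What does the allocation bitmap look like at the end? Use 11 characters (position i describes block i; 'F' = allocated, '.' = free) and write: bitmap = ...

bitmap = ...........

[1] create(b) — b=0 (map F..........)
[2] append(b, 1) — b=0,1 (map FF.........)
[3] create(a) — a=2 b=0,1 (map FFF........)
[4] unlink(b) — a=2 (map ..F........)
[5] unlink(a) —  (map ...........)
[6] create(d) — d=0 (map F..........)
[7] append(d, 2) — d=0,1,2 (map FFF........)
[8] unlink(d) —  (map ...........)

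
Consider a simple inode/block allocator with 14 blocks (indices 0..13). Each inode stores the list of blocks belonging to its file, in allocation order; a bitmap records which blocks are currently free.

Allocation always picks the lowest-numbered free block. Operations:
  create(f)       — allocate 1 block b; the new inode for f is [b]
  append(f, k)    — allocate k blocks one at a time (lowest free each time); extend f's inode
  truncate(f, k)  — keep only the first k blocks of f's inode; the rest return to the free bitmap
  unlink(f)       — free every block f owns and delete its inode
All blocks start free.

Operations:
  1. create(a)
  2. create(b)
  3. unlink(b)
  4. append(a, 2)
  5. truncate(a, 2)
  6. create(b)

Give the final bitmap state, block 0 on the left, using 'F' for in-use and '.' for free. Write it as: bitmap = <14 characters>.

  1. create(a)  ⇒  F.............  {a→[0]}
  2. create(b)  ⇒  FF............  {a→[0]; b→[1]}
  3. unlink(b)  ⇒  F.............  {a→[0]}
  4. append(a, 2)  ⇒  FFF...........  {a→[0, 1, 2]}
  5. truncate(a, 2)  ⇒  FF............  {a→[0, 1]}
  6. create(b)  ⇒  FFF...........  {a→[0, 1]; b→[2]}

bitmap = FFF...........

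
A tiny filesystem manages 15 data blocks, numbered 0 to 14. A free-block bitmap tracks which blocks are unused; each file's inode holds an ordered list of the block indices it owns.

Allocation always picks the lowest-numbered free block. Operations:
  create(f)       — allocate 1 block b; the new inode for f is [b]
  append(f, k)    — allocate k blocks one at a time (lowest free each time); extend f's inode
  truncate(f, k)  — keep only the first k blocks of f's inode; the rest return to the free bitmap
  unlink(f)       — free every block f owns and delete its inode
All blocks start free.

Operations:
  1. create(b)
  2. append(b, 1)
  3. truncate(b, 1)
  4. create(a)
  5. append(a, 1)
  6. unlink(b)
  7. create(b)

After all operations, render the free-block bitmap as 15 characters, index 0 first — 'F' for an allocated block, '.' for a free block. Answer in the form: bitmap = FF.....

bitmap = FFF............

after create(b) → b:[0]  free=[F..............]
after append(b, 1) → b:[0, 1]  free=[FF.............]
after truncate(b, 1) → b:[0]  free=[F..............]
after create(a) → a:[1], b:[0]  free=[FF.............]
after append(a, 1) → a:[1, 2], b:[0]  free=[FFF............]
after unlink(b) → a:[1, 2]  free=[.FF............]
after create(b) → a:[1, 2], b:[0]  free=[FFF............]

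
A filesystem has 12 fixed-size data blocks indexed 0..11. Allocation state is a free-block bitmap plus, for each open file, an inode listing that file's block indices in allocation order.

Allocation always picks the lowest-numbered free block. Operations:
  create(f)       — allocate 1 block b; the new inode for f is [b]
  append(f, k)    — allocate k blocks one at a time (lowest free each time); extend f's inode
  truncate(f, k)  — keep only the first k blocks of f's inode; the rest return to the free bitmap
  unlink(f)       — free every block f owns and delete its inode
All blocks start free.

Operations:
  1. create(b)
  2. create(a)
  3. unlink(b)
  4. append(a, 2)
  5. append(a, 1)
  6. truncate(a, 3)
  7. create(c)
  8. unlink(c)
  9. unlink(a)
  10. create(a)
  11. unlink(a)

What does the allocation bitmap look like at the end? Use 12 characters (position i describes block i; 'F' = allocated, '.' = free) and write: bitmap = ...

bitmap = ............

create(b): bitmap=F........... | b=[0]
create(a): bitmap=FF.......... | a=[1] b=[0]
unlink(b): bitmap=.F.......... | a=[1]
append(a, 2): bitmap=FFF......... | a=[1, 0, 2]
append(a, 1): bitmap=FFFF........ | a=[1, 0, 2, 3]
truncate(a, 3): bitmap=FFF......... | a=[1, 0, 2]
create(c): bitmap=FFFF........ | a=[1, 0, 2] c=[3]
unlink(c): bitmap=FFF......... | a=[1, 0, 2]
unlink(a): bitmap=............ | 
create(a): bitmap=F........... | a=[0]
unlink(a): bitmap=............ | 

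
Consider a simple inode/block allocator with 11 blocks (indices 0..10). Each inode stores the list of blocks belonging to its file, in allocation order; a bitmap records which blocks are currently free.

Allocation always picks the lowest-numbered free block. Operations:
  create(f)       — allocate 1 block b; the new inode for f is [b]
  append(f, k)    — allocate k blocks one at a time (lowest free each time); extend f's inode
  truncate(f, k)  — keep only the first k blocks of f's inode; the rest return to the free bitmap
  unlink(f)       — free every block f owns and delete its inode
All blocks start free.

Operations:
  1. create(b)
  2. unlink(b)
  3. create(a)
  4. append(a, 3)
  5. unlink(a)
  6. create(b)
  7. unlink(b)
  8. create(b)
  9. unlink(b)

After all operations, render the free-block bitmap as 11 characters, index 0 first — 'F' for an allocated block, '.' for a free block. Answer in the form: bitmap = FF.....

  1. create(b)  ⇒  F..........  {b→[0]}
  2. unlink(b)  ⇒  ...........  {}
  3. create(a)  ⇒  F..........  {a→[0]}
  4. append(a, 3)  ⇒  FFFF.......  {a→[0, 1, 2, 3]}
  5. unlink(a)  ⇒  ...........  {}
  6. create(b)  ⇒  F..........  {b→[0]}
  7. unlink(b)  ⇒  ...........  {}
  8. create(b)  ⇒  F..........  {b→[0]}
  9. unlink(b)  ⇒  ...........  {}

bitmap = ...........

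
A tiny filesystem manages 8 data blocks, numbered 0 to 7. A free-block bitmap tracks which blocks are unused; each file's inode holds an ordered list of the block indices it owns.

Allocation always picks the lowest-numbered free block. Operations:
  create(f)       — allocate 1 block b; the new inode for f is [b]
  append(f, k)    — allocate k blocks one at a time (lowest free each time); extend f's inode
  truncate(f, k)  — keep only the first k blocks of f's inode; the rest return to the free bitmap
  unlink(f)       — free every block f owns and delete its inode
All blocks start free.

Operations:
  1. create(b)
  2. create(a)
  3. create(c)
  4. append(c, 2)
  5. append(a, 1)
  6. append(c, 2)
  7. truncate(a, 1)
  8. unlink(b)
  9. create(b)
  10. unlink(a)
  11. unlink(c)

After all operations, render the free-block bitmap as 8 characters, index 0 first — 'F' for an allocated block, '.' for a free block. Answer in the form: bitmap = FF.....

[1] create(b) — b=0 (map F.......)
[2] create(a) — a=1 b=0 (map FF......)
[3] create(c) — a=1 b=0 c=2 (map FFF.....)
[4] append(c, 2) — a=1 b=0 c=2,3,4 (map FFFFF...)
[5] append(a, 1) — a=1,5 b=0 c=2,3,4 (map FFFFFF..)
[6] append(c, 2) — a=1,5 b=0 c=2,3,4,6,7 (map FFFFFFFF)
[7] truncate(a, 1) — a=1 b=0 c=2,3,4,6,7 (map FFFFF.FF)
[8] unlink(b) — a=1 c=2,3,4,6,7 (map .FFFF.FF)
[9] create(b) — a=1 b=0 c=2,3,4,6,7 (map FFFFF.FF)
[10] unlink(a) — b=0 c=2,3,4,6,7 (map F.FFF.FF)
[11] unlink(c) — b=0 (map F.......)

bitmap = F.......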